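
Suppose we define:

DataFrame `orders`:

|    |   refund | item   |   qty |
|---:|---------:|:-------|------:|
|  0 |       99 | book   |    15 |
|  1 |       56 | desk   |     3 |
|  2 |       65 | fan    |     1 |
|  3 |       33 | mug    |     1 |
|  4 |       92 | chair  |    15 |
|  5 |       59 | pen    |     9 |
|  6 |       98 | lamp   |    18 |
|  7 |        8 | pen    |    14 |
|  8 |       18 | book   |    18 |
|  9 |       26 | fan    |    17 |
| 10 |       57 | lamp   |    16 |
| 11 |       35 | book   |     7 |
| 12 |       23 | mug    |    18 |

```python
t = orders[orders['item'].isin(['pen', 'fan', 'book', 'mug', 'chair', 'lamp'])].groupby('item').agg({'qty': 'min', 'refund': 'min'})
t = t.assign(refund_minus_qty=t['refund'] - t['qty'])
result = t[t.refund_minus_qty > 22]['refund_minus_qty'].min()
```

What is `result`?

25

filter rows where item in ['pen', 'fan', 'book', 'mug', 'chair', 'lamp']:
    refund   item  qty
0       99   book   15
2       65    fan    1
3       33    mug    1
4       92  chair   15
5       59    pen    9
6       98   lamp   18
7        8    pen   14
8       18   book   18
9       26    fan   17
10      57   lamp   16
11      35   book    7
12      23    mug   18
group by item: min(qty), min(refund):
       qty  refund
item              
book     7      18
chair   15      92
fan      1      26
lamp    16      57
mug      1      23
pen      9       8
add column refund_minus_qty = t['refund'] - t['qty']:
       qty  refund  refund_minus_qty
item                                
book     7      18                11
chair   15      92                77
fan      1      26                25
lamp    16      57                41
mug      1      23                22
pen      9       8                -1
filter rows where refund_minus_qty > 22:
       qty  refund  refund_minus_qty
item                                
chair   15      92                77
fan      1      26                25
lamp    16      57                41
Hence 25.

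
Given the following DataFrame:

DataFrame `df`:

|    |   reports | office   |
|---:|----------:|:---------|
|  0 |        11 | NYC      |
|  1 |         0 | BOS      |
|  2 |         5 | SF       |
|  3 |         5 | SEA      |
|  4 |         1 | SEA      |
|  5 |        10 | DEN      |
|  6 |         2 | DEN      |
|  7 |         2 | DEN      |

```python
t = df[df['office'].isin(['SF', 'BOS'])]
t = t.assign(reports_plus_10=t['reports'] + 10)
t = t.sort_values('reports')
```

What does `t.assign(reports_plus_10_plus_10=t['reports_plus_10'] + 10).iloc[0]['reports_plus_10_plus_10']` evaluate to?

filter rows where office in ['SF', 'BOS']:
   reports office
1        0    BOS
2        5     SF
add column reports_plus_10 = t['reports'] + 10:
   reports office  reports_plus_10
1        0    BOS               10
2        5     SF               15
sort by reports:
   reports office  reports_plus_10
1        0    BOS               10
2        5     SF               15
add column reports_plus_10_plus_10 = t['reports_plus_10'] + 10:
   reports office  reports_plus_10  reports_plus_10_plus_10
1        0    BOS               10                       20
2        5     SF               15                       25

20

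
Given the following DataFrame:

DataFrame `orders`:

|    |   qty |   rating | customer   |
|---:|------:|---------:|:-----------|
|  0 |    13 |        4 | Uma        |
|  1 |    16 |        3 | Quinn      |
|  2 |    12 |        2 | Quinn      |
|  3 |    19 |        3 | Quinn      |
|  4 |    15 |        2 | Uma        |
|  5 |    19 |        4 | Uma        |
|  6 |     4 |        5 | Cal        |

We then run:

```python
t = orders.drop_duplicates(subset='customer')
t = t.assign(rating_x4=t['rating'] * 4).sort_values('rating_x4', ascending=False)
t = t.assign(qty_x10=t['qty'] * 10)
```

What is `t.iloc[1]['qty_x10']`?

drop duplicate customer (keep=first):
   qty  rating customer
0   13       4      Uma
1   16       3    Quinn
6    4       5      Cal
add column rating_x4 = t['rating'] * 4:
   qty  rating customer  rating_x4
0   13       4      Uma         16
1   16       3    Quinn         12
6    4       5      Cal         20
sort by rating_x4 descending:
   qty  rating customer  rating_x4
6    4       5      Cal         20
0   13       4      Uma         16
1   16       3    Quinn         12
add column qty_x10 = t['qty'] * 10:
   qty  rating customer  rating_x4  qty_x10
6    4       5      Cal         20       40
0   13       4      Uma         16      130
1   16       3    Quinn         12      160
Hence 130.

130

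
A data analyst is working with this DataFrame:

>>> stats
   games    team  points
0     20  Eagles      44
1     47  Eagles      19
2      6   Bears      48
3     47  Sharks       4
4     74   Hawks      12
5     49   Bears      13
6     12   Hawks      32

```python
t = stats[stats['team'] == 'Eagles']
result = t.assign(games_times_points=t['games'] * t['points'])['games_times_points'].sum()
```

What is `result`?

filter rows where team == 'Eagles':
   games    team  points
0     20  Eagles      44
1     47  Eagles      19
add column games_times_points = t['games'] * t['points']:
   games    team  points  games_times_points
0     20  Eagles      44                 880
1     47  Eagles      19                 893
Then the sum of column 'games_times_points': 1773

1773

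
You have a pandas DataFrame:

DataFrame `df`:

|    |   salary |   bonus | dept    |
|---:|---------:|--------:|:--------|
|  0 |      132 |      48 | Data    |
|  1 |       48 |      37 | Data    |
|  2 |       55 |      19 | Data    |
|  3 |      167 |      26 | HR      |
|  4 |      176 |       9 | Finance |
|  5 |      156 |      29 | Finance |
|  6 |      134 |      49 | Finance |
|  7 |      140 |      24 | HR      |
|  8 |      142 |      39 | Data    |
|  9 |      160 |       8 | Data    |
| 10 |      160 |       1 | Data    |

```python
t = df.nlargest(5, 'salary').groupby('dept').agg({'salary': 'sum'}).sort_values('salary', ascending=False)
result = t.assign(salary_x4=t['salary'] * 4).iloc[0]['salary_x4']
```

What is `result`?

1328

take 5 rows with largest salary:
    salary  bonus     dept
4      176      9  Finance
3      167     26       HR
9      160      8     Data
10     160      1     Data
5      156     29  Finance
group by dept, sum of salary:
         salary
dept           
Data        320
Finance     332
HR          167
sort by salary descending:
         salary
dept           
Finance     332
Data        320
HR          167
add column salary_x4 = t['salary'] * 4:
         salary  salary_x4
dept                      
Finance     332       1328
Data        320       1280
HR          167        668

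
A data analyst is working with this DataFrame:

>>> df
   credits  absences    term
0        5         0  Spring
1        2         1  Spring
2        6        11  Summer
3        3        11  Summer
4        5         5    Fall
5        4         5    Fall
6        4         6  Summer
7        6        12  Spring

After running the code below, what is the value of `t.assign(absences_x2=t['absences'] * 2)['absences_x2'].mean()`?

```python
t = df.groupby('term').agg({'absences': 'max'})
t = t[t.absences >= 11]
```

group by term, max of absences:
        absences
term            
Fall           5
Spring        12
Summer        11
filter rows where absences >= 11:
        absences
term            
Spring        12
Summer        11
add column absences_x2 = t['absences'] * 2:
        absences  absences_x2
term                         
Spring        12           24
Summer        11           22

23.0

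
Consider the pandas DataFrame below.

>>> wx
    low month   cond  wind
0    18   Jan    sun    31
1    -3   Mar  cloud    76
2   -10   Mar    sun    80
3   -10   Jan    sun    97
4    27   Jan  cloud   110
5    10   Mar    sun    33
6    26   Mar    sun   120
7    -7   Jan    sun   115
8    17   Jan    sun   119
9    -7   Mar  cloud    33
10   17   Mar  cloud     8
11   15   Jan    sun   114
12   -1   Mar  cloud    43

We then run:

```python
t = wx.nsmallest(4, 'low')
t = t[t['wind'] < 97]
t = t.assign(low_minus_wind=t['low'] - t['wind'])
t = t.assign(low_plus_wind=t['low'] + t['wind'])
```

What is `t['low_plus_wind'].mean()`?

take 4 rows with smallest low:
   low month   cond  wind
2  -10   Mar    sun    80
3  -10   Jan    sun    97
7   -7   Jan    sun   115
9   -7   Mar  cloud    33
filter rows where wind < 97:
   low month   cond  wind
2  -10   Mar    sun    80
9   -7   Mar  cloud    33
add column low_minus_wind = t['low'] - t['wind']:
   low month   cond  wind  low_minus_wind
2  -10   Mar    sun    80             -90
9   -7   Mar  cloud    33             -40
add column low_plus_wind = t['low'] + t['wind']:
   low month   cond  wind  low_minus_wind  low_plus_wind
2  -10   Mar    sun    80             -90             70
9   -7   Mar  cloud    33             -40             26
So mean() = 48.0.

48.0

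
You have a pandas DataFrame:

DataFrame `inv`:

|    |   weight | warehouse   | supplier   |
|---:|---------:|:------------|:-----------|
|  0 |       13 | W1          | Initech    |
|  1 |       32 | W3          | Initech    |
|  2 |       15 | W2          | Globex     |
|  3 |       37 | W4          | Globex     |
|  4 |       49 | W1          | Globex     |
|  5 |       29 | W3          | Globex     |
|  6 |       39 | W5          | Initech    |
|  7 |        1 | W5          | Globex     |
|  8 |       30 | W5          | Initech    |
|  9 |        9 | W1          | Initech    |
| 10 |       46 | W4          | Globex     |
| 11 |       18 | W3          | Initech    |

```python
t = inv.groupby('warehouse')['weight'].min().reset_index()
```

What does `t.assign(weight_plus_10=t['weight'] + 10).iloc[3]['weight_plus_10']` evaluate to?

47

group by warehouse, min of weight:
warehouse
W1     9
W2    15
W3    18
W4    37
W5     1
Name: weight, dtype: int64
reset_index():
  warehouse  weight
0        W1       9
1        W2      15
2        W3      18
3        W4      37
4        W5       1
add column weight_plus_10 = t['weight'] + 10:
  warehouse  weight  weight_plus_10
0        W1       9              19
1        W2      15              25
2        W3      18              28
3        W4      37              47
4        W5       1              11
The value at position 3, column 'weight_plus_10' is 47.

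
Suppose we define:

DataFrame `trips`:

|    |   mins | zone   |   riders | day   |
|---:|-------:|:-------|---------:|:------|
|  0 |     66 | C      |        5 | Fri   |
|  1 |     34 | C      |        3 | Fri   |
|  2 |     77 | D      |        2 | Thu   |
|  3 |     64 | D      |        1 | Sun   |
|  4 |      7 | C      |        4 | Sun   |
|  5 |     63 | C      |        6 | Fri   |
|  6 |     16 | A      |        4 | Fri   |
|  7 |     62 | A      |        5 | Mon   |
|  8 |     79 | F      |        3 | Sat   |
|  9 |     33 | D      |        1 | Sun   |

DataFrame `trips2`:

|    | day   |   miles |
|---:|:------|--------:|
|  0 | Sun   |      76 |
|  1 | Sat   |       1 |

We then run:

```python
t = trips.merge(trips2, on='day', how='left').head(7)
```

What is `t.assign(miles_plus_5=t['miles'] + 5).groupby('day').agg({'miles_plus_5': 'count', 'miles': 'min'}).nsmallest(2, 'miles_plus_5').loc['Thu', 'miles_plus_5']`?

0

merge on 'day' (how='left') → 10 rows:
   mins zone  riders  day  miles
0    66    C       5  Fri    NaN
1    34    C       3  Fri    NaN
2    77    D       2  Thu    NaN
3    64    D       1  Sun   76.0
4     7    C       4  Sun   76.0
5    63    C       6  Fri    NaN
6    16    A       4  Fri    NaN
7    62    A       5  Mon    NaN
8    79    F       3  Sat    1.0
9    33    D       1  Sun   76.0
take first 7 rows:
   mins zone  riders  day  miles
0    66    C       5  Fri    NaN
1    34    C       3  Fri    NaN
2    77    D       2  Thu    NaN
3    64    D       1  Sun   76.0
4     7    C       4  Sun   76.0
5    63    C       6  Fri    NaN
6    16    A       4  Fri    NaN
add column miles_plus_5 = t['miles'] + 5:
   mins zone  riders  day  miles  miles_plus_5
0    66    C       5  Fri    NaN           NaN
1    34    C       3  Fri    NaN           NaN
2    77    D       2  Thu    NaN           NaN
3    64    D       1  Sun   76.0          81.0
4     7    C       4  Sun   76.0          81.0
5    63    C       6  Fri    NaN           NaN
6    16    A       4  Fri    NaN           NaN
group by day: count(miles_plus_5), min(miles):
     miles_plus_5  miles
day                     
Fri             0    NaN
Sun             2   76.0
Thu             0    NaN
take 2 rows with smallest miles_plus_5:
     miles_plus_5  miles
day                     
Fri             0    NaN
Thu             0    NaN
So loc['Thu', 'miles_plus_5'] = 0.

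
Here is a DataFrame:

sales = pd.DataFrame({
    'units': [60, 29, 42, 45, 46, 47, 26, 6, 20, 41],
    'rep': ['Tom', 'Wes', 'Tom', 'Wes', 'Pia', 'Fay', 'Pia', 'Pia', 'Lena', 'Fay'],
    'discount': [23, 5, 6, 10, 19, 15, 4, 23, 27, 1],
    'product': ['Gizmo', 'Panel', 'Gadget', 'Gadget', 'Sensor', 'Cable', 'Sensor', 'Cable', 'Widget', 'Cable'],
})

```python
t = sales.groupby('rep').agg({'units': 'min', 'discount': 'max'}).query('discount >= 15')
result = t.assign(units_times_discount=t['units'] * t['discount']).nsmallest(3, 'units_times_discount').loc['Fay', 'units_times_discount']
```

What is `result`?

615

group by rep: min(units), max(discount):
      units  discount
rep                  
Fay      41        15
Lena     20        27
Pia       6        23
Tom      42        23
Wes      29        10
filter rows where discount >= 15:
      units  discount
rep                  
Fay      41        15
Lena     20        27
Pia       6        23
Tom      42        23
add column units_times_discount = t['units'] * t['discount']:
      units  discount  units_times_discount
rep                                        
Fay      41        15                   615
Lena     20        27                   540
Pia       6        23                   138
Tom      42        23                   966
take 3 rows with smallest units_times_discount:
      units  discount  units_times_discount
rep                                        
Pia       6        23                   138
Lena     20        27                   540
Fay      41        15                   615
Hence 615.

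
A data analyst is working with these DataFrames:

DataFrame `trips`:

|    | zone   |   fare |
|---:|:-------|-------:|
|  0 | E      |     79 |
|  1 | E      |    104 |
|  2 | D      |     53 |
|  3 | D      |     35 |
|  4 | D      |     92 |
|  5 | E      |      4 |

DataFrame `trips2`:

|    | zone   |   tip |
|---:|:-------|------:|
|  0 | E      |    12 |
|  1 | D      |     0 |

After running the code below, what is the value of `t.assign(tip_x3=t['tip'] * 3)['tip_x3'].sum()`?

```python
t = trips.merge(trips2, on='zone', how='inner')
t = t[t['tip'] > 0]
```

merge on 'zone' (how='inner') → 6 rows:
  zone  fare  tip
0    E    79   12
1    E   104   12
2    D    53    0
3    D    35    0
4    D    92    0
5    E     4   12
filter rows where tip > 0:
  zone  fare  tip
0    E    79   12
1    E   104   12
5    E     4   12
add column tip_x3 = t['tip'] * 3:
  zone  fare  tip  tip_x3
0    E    79   12      36
1    E   104   12      36
5    E     4   12      36

108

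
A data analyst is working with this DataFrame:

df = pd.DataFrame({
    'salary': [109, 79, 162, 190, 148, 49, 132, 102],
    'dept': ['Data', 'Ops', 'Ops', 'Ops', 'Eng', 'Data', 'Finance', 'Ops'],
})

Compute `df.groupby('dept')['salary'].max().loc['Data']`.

109

group by dept, max of salary:
dept
Data       109
Eng        148
Finance    132
Ops        190
Name: salary, dtype: int64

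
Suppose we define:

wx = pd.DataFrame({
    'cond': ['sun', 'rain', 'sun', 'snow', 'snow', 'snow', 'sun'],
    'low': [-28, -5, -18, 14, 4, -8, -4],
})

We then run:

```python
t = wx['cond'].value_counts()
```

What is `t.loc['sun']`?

value_counts of cond:
cond
sun     3
snow    3
rain    1
Name: count, dtype: int64
Finally, value at index 'sun' = 3.

3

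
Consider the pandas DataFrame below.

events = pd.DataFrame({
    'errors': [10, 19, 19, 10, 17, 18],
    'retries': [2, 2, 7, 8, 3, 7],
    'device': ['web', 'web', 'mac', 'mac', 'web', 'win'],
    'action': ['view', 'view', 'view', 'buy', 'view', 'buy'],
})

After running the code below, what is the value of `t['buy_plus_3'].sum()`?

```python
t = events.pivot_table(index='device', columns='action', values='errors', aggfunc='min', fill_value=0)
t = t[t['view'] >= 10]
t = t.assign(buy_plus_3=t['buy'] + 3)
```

16

pivot: rows=device, cols=action, min(errors):
action  buy  view
device           
mac      10    19
web       0    10
win      18     0
filter rows where view >= 10:
action  buy  view
device           
mac      10    19
web       0    10
add column buy_plus_3 = t['buy'] + 3:
action  buy  view  buy_plus_3
device                       
mac      10    19          13
web       0    10           3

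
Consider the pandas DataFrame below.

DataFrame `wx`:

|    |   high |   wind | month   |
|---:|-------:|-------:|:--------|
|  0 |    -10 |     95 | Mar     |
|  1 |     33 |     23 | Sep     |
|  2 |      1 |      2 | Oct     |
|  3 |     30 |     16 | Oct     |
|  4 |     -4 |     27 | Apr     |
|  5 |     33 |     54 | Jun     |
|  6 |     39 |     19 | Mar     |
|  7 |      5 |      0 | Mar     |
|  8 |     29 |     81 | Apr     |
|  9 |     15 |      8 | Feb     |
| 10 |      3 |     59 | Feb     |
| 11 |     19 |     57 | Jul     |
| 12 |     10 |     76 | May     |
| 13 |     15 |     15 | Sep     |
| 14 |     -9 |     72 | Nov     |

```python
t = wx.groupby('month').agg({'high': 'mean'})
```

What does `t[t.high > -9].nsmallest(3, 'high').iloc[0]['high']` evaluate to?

9.0

group by month, mean of high:
            high
month           
Apr    12.500000
Feb     9.000000
Jul    19.000000
Jun    33.000000
Mar    11.333333
May    10.000000
Nov    -9.000000
Oct    15.500000
Sep    24.000000
filter rows where high > -9:
            high
month           
Apr    12.500000
Feb     9.000000
Jul    19.000000
Jun    33.000000
Mar    11.333333
May    10.000000
Oct    15.500000
Sep    24.000000
take 3 rows with smallest high:
            high
month           
Feb     9.000000
May    10.000000
Mar    11.333333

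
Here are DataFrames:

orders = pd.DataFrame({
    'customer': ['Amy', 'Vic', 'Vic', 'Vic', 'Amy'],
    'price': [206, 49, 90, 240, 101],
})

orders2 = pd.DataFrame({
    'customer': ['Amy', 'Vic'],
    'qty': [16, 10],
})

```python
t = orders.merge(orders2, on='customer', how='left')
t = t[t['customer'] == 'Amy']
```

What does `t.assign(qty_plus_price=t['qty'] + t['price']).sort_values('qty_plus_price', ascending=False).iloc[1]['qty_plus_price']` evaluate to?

117

merge on 'customer' (how='left') → 5 rows:
  customer  price  qty
0      Amy    206   16
1      Vic     49   10
2      Vic     90   10
3      Vic    240   10
4      Amy    101   16
filter rows where customer == 'Amy':
  customer  price  qty
0      Amy    206   16
4      Amy    101   16
add column qty_plus_price = t['qty'] + t['price']:
  customer  price  qty  qty_plus_price
0      Amy    206   16             222
4      Amy    101   16             117
sort by qty_plus_price descending:
  customer  price  qty  qty_plus_price
0      Amy    206   16             222
4      Amy    101   16             117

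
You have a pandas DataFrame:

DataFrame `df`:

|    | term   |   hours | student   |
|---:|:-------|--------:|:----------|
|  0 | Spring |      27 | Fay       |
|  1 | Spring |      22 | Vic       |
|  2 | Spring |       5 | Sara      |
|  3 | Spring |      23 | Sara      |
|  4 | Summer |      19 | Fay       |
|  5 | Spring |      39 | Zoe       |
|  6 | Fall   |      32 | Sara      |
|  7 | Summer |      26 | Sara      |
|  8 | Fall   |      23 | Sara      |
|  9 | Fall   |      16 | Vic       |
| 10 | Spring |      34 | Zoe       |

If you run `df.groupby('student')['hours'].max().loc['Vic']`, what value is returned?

22

group by student, max of hours:
student
Fay     27
Sara    32
Vic     22
Zoe     39
Name: hours, dtype: int64
So loc['Vic'] = 22.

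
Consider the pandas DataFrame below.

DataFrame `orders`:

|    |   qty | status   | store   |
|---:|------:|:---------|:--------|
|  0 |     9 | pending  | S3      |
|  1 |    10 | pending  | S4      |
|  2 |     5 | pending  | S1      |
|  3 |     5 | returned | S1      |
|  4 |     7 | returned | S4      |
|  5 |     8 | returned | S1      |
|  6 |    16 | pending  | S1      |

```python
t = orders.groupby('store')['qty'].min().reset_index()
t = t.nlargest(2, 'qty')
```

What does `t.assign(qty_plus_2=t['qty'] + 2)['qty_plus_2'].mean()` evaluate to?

group by store, min of qty:
store
S1    5
S3    9
S4    7
Name: qty, dtype: int64
reset_index():
  store  qty
0    S1    5
1    S3    9
2    S4    7
take 2 rows with largest qty:
  store  qty
1    S3    9
2    S4    7
add column qty_plus_2 = t['qty'] + 2:
  store  qty  qty_plus_2
1    S3    9          11
2    S4    7           9

10.0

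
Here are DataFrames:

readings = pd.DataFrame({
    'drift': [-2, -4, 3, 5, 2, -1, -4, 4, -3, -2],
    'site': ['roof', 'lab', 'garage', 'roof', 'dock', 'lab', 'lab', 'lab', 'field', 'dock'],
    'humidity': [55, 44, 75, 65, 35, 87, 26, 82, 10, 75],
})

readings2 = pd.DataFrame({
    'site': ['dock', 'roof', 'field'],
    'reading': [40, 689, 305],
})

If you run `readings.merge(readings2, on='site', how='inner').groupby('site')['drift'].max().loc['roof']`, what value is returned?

5

merge on 'site' (how='inner') → 5 rows:
   drift   site  humidity  reading
0     -2   roof        55      689
1      5   roof        65      689
2      2   dock        35       40
3     -3  field        10      305
4     -2   dock        75       40
group by site, max of drift:
site
dock     2
field   -3
roof     5
Name: drift, dtype: int64
Reading off the value at index 'roof', we get 5.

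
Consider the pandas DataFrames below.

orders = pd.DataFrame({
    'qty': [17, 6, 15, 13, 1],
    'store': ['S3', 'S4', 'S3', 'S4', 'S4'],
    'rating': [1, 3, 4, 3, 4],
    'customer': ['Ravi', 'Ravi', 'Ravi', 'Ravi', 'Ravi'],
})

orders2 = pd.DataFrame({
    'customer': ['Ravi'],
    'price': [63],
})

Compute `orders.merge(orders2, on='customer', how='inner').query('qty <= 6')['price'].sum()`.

merge on 'customer' (how='inner') → 5 rows:
   qty store  rating customer  price
0   17    S3       1     Ravi     63
1    6    S4       3     Ravi     63
2   15    S3       4     Ravi     63
3   13    S4       3     Ravi     63
4    1    S4       4     Ravi     63
filter rows where qty <= 6:
   qty store  rating customer  price
1    6    S4       3     Ravi     63
4    1    S4       4     Ravi     63
Finally, sum of column 'price' = 126.

126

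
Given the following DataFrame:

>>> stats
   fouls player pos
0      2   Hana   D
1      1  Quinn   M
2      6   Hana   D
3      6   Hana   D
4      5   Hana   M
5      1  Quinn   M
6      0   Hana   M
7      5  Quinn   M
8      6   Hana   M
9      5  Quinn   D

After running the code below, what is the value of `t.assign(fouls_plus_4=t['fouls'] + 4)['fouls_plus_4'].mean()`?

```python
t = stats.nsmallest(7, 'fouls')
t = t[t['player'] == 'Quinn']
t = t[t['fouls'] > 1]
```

take 7 rows with smallest fouls:
   fouls player pos
6      0   Hana   M
1      1  Quinn   M
5      1  Quinn   M
0      2   Hana   D
4      5   Hana   M
7      5  Quinn   M
9      5  Quinn   D
filter rows where player == 'Quinn':
   fouls player pos
1      1  Quinn   M
5      1  Quinn   M
7      5  Quinn   M
9      5  Quinn   D
filter rows where fouls > 1:
   fouls player pos
7      5  Quinn   M
9      5  Quinn   D
add column fouls_plus_4 = t['fouls'] + 4:
   fouls player pos  fouls_plus_4
7      5  Quinn   M             9
9      5  Quinn   D             9

9.0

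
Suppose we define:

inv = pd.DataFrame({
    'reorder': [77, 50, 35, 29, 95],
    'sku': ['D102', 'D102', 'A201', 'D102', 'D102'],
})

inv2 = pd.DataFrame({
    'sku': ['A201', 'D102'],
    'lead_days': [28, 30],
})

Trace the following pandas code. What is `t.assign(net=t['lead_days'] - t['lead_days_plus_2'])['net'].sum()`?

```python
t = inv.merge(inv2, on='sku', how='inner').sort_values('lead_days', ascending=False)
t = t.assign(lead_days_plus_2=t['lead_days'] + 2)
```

-10

merge on 'sku' (how='inner') → 5 rows:
   reorder   sku  lead_days
0       77  D102         30
1       50  D102         30
2       35  A201         28
3       29  D102         30
4       95  D102         30
sort by lead_days descending:
   reorder   sku  lead_days
0       77  D102         30
1       50  D102         30
3       29  D102         30
4       95  D102         30
2       35  A201         28
add column lead_days_plus_2 = t['lead_days'] + 2:
   reorder   sku  lead_days  lead_days_plus_2
0       77  D102         30                32
1       50  D102         30                32
3       29  D102         30                32
4       95  D102         30                32
2       35  A201         28                30
add column net = t['lead_days'] - t['lead_days_plus_2']:
   reorder   sku  lead_days  lead_days_plus_2  net
0       77  D102         30                32   -2
1       50  D102         30                32   -2
3       29  D102         30                32   -2
4       95  D102         30                32   -2
2       35  A201         28                30   -2
Reading off the sum of column 'net', we get -10.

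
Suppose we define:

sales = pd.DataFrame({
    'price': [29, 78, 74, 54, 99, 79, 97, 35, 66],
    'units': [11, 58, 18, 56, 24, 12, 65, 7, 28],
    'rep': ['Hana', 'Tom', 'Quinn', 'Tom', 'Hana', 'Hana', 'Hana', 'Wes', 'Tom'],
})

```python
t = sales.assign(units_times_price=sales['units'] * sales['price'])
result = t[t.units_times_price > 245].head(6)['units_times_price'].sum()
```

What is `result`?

12523

add column units_times_price = sales['units'] * sales['price']:
   price  units    rep  units_times_price
0     29     11   Hana                319
1     78     58    Tom               4524
2     74     18  Quinn               1332
3     54     56    Tom               3024
4     99     24   Hana               2376
5     79     12   Hana                948
6     97     65   Hana               6305
7     35      7    Wes                245
8     66     28    Tom               1848
filter rows where units_times_price > 245:
   price  units    rep  units_times_price
0     29     11   Hana                319
1     78     58    Tom               4524
2     74     18  Quinn               1332
3     54     56    Tom               3024
4     99     24   Hana               2376
5     79     12   Hana                948
6     97     65   Hana               6305
8     66     28    Tom               1848
take first 6 rows:
   price  units    rep  units_times_price
0     29     11   Hana                319
1     78     58    Tom               4524
2     74     18  Quinn               1332
3     54     56    Tom               3024
4     99     24   Hana               2376
5     79     12   Hana                948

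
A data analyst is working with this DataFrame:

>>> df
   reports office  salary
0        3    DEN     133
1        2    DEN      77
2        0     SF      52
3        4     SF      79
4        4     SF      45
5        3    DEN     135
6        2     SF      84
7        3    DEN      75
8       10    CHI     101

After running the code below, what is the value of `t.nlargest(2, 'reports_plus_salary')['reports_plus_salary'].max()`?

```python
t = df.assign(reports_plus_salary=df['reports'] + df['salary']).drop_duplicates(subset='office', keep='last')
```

111

add column reports_plus_salary = df['reports'] + df['salary']:
   reports office  salary  reports_plus_salary
0        3    DEN     133                  136
1        2    DEN      77                   79
2        0     SF      52                   52
3        4     SF      79                   83
4        4     SF      45                   49
5        3    DEN     135                  138
6        2     SF      84                   86
7        3    DEN      75                   78
8       10    CHI     101                  111
drop duplicate office (keep=last):
   reports office  salary  reports_plus_salary
6        2     SF      84                   86
7        3    DEN      75                   78
8       10    CHI     101                  111
take 2 rows with largest reports_plus_salary:
   reports office  salary  reports_plus_salary
8       10    CHI     101                  111
6        2     SF      84                   86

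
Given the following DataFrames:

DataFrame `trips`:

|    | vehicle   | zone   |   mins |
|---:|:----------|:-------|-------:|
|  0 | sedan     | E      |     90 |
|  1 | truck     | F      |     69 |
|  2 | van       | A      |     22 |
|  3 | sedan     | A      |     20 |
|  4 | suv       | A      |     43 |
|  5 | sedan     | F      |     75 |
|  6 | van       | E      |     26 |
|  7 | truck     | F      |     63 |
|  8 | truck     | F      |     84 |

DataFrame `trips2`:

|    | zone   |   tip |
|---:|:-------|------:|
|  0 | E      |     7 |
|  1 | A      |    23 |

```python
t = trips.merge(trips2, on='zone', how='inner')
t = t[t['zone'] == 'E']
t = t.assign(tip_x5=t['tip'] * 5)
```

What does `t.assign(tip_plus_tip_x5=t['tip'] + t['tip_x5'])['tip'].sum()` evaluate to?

14

merge on 'zone' (how='inner') → 5 rows:
  vehicle zone  mins  tip
0   sedan    E    90    7
1     van    A    22   23
2   sedan    A    20   23
3     suv    A    43   23
4     van    E    26    7
filter rows where zone == 'E':
  vehicle zone  mins  tip
0   sedan    E    90    7
4     van    E    26    7
add column tip_x5 = t['tip'] * 5:
  vehicle zone  mins  tip  tip_x5
0   sedan    E    90    7      35
4     van    E    26    7      35
add column tip_plus_tip_x5 = t['tip'] + t['tip_x5']:
  vehicle zone  mins  tip  tip_x5  tip_plus_tip_x5
0   sedan    E    90    7      35               42
4     van    E    26    7      35               42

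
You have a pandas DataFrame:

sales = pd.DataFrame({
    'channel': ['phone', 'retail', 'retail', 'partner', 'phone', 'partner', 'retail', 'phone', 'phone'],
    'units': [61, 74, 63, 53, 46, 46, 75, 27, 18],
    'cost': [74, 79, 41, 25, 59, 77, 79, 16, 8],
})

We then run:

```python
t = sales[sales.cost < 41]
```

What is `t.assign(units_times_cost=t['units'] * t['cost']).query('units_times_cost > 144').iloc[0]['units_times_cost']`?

filter rows where cost < 41:
   channel  units  cost
3  partner     53    25
7    phone     27    16
8    phone     18     8
add column units_times_cost = t['units'] * t['cost']:
   channel  units  cost  units_times_cost
3  partner     53    25              1325
7    phone     27    16               432
8    phone     18     8               144
filter rows where units_times_cost > 144:
   channel  units  cost  units_times_cost
3  partner     53    25              1325
7    phone     27    16               432
Reading off the value at position 0, column 'units_times_cost', we get 1325.

1325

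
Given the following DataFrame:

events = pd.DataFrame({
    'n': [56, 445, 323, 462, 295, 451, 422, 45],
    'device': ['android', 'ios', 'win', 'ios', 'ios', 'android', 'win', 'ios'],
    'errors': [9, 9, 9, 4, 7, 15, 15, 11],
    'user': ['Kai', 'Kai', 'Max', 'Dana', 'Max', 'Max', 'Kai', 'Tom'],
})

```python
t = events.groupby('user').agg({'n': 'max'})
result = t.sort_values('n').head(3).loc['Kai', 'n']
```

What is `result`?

group by user, max of n:
        n
user     
Dana  462
Kai   445
Max   451
Tom    45
sort by n:
        n
user     
Tom    45
Kai   445
Max   451
Dana  462
take first 3 rows:
        n
user     
Tom    45
Kai   445
Max   451
value at row 'Kai', column 'n' → 445

445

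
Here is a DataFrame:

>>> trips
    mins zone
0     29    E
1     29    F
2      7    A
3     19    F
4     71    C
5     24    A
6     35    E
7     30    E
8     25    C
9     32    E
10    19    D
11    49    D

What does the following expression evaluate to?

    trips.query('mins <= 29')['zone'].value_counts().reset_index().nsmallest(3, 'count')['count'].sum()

filter rows where mins <= 29:
    mins zone
0     29    E
1     29    F
2      7    A
3     19    F
5     24    A
8     25    C
10    19    D
value_counts of zone:
zone
F    2
A    2
E    1
C    1
D    1
Name: count, dtype: int64
reset_index():
  zone  count
0    F      2
1    A      2
2    E      1
3    C      1
4    D      1
take 3 rows with smallest count:
  zone  count
2    E      1
3    C      1
4    D      1
Then the sum of column 'count': 3

3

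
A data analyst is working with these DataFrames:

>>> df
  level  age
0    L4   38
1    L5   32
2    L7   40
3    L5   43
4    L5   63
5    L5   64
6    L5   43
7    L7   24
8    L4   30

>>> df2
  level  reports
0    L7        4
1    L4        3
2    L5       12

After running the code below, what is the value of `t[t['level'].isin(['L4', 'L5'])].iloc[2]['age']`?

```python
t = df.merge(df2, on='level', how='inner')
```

43

merge on 'level' (how='inner') → 9 rows:
  level  age  reports
0    L4   38        3
1    L5   32       12
2    L7   40        4
3    L5   43       12
4    L5   63       12
5    L5   64       12
6    L5   43       12
7    L7   24        4
8    L4   30        3
filter rows where level in ['L4', 'L5']:
  level  age  reports
0    L4   38        3
1    L5   32       12
3    L5   43       12
4    L5   63       12
5    L5   64       12
6    L5   43       12
8    L4   30        3
So iloc[2]['age'] = 43.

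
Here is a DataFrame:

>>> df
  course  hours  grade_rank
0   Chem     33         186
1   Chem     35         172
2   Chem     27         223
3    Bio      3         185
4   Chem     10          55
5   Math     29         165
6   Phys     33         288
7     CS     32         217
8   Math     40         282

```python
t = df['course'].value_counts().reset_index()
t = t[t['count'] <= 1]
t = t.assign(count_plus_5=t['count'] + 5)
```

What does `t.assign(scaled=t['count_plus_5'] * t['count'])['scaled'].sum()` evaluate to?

value_counts of course:
course
Chem    4
Math    2
Bio     1
Phys    1
CS      1
Name: count, dtype: int64
reset_index():
  course  count
0   Chem      4
1   Math      2
2    Bio      1
3   Phys      1
4     CS      1
filter rows where count <= 1:
  course  count
2    Bio      1
3   Phys      1
4     CS      1
add column count_plus_5 = t['count'] + 5:
  course  count  count_plus_5
2    Bio      1             6
3   Phys      1             6
4     CS      1             6
add column scaled = t['count_plus_5'] * t['count']:
  course  count  count_plus_5  scaled
2    Bio      1             6       6
3   Phys      1             6       6
4     CS      1             6       6
Reading off the sum of column 'scaled', we get 18.

18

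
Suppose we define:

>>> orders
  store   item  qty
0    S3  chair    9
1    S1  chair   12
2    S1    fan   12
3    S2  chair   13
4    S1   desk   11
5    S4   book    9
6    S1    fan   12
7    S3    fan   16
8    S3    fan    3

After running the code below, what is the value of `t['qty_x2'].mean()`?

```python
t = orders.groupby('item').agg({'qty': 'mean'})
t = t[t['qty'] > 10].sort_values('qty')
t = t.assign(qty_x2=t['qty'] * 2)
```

group by item, mean of qty:
             qty
item            
book    9.000000
chair  11.333333
desk   11.000000
fan    10.750000
filter rows where qty > 10:
             qty
item            
chair  11.333333
desk   11.000000
fan    10.750000
sort by qty:
             qty
item            
fan    10.750000
desk   11.000000
chair  11.333333
add column qty_x2 = t['qty'] * 2:
             qty     qty_x2
item                       
fan    10.750000  21.500000
desk   11.000000  22.000000
chair  11.333333  22.666667
mean of column 'qty_x2' → 22.0555555556

22.0555555556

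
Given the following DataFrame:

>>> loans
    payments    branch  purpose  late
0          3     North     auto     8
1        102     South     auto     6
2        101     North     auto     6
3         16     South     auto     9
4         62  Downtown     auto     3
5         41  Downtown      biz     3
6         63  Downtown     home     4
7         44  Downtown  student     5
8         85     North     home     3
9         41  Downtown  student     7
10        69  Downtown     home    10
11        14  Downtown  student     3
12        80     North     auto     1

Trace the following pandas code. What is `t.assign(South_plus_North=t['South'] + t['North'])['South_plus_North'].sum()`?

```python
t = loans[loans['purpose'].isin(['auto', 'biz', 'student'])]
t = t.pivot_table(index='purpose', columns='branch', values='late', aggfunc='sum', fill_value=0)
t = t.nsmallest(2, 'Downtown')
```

filter rows where purpose in ['auto', 'biz', 'student']:
    payments    branch  purpose  late
0          3     North     auto     8
1        102     South     auto     6
2        101     North     auto     6
3         16     South     auto     9
4         62  Downtown     auto     3
5         41  Downtown      biz     3
7         44  Downtown  student     5
9         41  Downtown  student     7
11        14  Downtown  student     3
12        80     North     auto     1
pivot: rows=purpose, cols=branch, sum(late):
branch   Downtown  North  South
purpose                        
auto            3     15     15
biz             3      0      0
student        15      0      0
take 2 rows with smallest Downtown:
branch   Downtown  North  South
purpose                        
auto            3     15     15
biz             3      0      0
add column South_plus_North = t['South'] + t['North']:
branch   Downtown  North  South  South_plus_North
purpose                                          
auto            3     15     15                30
biz             3      0      0                 0
Taking the sum of column 'South_plus_North' gives 30.

30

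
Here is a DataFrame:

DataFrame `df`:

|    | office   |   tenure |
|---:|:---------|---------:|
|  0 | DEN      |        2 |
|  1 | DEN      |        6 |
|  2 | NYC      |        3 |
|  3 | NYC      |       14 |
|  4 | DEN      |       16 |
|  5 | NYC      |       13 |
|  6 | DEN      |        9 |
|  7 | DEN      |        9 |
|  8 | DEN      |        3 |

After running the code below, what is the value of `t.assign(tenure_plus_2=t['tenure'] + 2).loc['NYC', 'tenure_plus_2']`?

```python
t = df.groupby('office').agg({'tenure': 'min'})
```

5

group by office, min of tenure:
        tenure
office        
DEN          2
NYC          3
add column tenure_plus_2 = t['tenure'] + 2:
        tenure  tenure_plus_2
office                       
DEN          2              4
NYC          3              5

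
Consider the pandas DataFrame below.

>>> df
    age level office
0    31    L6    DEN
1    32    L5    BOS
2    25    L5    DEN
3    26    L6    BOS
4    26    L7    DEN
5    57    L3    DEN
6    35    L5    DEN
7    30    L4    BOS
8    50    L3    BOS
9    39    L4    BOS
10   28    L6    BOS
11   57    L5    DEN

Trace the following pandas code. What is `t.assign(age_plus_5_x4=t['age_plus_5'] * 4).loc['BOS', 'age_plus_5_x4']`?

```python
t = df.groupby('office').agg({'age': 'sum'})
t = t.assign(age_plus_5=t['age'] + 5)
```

840

group by office, sum of age:
        age
office     
BOS     205
DEN     231
add column age_plus_5 = t['age'] + 5:
        age  age_plus_5
office                 
BOS     205         210
DEN     231         236
add column age_plus_5_x4 = t['age_plus_5'] * 4:
        age  age_plus_5  age_plus_5_x4
office                                
BOS     205         210            840
DEN     231         236            944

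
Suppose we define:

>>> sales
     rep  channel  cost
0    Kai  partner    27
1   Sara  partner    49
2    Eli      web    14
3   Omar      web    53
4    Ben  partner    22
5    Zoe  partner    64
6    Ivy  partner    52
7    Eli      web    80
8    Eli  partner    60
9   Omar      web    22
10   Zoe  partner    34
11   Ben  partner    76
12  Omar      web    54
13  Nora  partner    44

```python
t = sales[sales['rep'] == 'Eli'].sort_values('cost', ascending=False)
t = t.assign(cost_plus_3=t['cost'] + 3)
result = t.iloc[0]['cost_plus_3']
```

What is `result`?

83

filter rows where rep == 'Eli':
   rep  channel  cost
2  Eli      web    14
7  Eli      web    80
8  Eli  partner    60
sort by cost descending:
   rep  channel  cost
7  Eli      web    80
8  Eli  partner    60
2  Eli      web    14
add column cost_plus_3 = t['cost'] + 3:
   rep  channel  cost  cost_plus_3
7  Eli      web    80           83
8  Eli  partner    60           63
2  Eli      web    14           17
Taking the value at position 0, column 'cost_plus_3' gives 83.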